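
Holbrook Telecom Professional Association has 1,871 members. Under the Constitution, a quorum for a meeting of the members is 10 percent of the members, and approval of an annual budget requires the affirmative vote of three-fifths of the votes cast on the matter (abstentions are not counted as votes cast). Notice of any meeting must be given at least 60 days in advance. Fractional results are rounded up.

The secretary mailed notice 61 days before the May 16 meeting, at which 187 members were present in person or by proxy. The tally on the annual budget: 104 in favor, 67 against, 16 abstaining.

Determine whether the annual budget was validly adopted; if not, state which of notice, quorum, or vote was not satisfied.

Notice: 61 days given; 60 required. Satisfied.
Quorum: 10% of 1,871 = 187.10, rounded up to 188; 187 present. Not satisfied.
Vote: requires three-fifths of the votes cast (187 − 16 abstaining = 171); 3/5 of 171 = 102.60, rounded up to 103, so 103 needed; 104 in favor. Satisfied.

Invalid — quorum requirement not satisfied.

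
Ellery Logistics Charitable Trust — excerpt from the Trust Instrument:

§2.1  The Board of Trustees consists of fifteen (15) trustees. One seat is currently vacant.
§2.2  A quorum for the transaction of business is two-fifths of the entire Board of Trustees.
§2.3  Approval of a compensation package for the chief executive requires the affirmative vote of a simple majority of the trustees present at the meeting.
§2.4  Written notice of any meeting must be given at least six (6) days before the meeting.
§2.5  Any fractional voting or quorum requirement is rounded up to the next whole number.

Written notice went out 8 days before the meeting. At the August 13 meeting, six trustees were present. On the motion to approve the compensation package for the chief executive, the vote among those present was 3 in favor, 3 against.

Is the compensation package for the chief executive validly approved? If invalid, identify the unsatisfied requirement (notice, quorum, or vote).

Invalid — vote requirement not satisfied.

Notice: 8 days given; 6 required (8 ≥ 6). Satisfied.
Quorum: 6 present; quorum is 6. Satisfied.
Vote: the compensation package for the chief executive requires a majority of the trustees present (6). A majority of 6 is 4, so 4 affirmative votes are needed; 3 voted in favor. Not satisfied.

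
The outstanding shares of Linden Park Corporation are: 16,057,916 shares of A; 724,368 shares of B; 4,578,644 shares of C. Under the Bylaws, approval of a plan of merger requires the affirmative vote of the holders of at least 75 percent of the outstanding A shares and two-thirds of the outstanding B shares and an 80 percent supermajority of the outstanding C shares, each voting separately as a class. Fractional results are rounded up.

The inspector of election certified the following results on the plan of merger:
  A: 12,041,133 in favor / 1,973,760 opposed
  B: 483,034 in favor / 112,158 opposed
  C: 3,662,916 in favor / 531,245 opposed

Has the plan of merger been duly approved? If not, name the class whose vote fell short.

Not approved — the A shares did not give the required vote.

A: 3/4 of 16057916 = 12043437; 12,043,437 required, 12,041,133 in favor — not approved.
B: 2/3 of 724368 = 482912; 482,912 required, 483,034 in favor — approved.
C: 4/5 of 4578644 = 3662915.20, rounded up to 3662916; 3,662,916 required, 3,662,916 in favor — approved.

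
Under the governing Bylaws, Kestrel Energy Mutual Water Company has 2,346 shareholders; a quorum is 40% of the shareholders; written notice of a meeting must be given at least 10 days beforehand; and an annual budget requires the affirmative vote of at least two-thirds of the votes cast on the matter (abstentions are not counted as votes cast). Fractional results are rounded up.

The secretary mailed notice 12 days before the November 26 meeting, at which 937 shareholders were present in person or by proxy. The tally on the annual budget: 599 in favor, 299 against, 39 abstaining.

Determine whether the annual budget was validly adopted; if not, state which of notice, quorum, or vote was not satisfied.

Invalid — quorum requirement not satisfied.

Notice: 12 days given; 10 required. Satisfied.
Quorum: 40% of 2,346 = 938.40, rounded up to 939; 937 present. Not satisfied.
Vote: requires two-thirds of the votes cast (937 − 39 abstaining = 898); 2/3 of 898 = 598.67, rounded up to 599, so 599 needed; 599 in favor. Satisfied.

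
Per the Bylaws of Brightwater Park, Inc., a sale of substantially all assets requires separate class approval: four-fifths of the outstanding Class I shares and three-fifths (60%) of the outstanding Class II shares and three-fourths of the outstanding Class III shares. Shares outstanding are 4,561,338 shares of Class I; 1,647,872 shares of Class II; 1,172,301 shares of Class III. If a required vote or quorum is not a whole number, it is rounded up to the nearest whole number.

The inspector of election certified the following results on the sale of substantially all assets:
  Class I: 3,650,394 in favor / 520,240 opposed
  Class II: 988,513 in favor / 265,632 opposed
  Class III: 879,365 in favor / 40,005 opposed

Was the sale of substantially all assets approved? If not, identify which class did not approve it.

Class I: 4/5 of 4561338 = 3649070.40, rounded up to 3649071; 3,649,071 required, 3,650,394 in favor — approved.
Class II: 3/5 of 1647872 = 988723.20, rounded up to 988724; 988,724 required, 988,513 in favor — not approved.
Class III: 3/4 of 1172301 = 879225.75, rounded up to 879226; 879,226 required, 879,365 in favor — approved.

Not approved — the Class II shares did not give the required vote.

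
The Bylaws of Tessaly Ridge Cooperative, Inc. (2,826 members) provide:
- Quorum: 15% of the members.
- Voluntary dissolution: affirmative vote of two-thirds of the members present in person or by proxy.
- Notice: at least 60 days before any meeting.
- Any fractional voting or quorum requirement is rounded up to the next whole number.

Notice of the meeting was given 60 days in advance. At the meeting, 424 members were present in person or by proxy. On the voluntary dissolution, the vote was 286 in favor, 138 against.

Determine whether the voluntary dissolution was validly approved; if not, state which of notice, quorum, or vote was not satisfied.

Valid — all requirements satisfied.

Notice: 60 days given; 60 required. Satisfied.
Quorum: 15% of 2,826 = 423.90, rounded up to 424; 424 present. Satisfied.
Vote: requires two-thirds of those present (424); 2/3 of 424 = 282.67, rounded up to 283, so 283 needed; 286 in favor. Satisfied.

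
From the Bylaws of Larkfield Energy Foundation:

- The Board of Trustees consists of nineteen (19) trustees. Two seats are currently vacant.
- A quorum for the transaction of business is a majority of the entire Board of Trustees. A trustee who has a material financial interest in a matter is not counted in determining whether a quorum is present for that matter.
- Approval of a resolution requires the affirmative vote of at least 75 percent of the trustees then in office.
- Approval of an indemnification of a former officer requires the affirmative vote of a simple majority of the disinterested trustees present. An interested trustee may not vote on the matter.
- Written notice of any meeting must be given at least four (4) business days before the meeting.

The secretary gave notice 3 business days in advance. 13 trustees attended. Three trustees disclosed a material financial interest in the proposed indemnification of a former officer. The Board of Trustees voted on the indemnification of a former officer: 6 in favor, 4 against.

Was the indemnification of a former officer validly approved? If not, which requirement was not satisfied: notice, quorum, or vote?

Notice: 3 business days given; 4 required (3 < 4). Not satisfied.
Quorum: 13 present, but the 3 interested trustees do not count, leaving 10. Quorum is 10. Satisfied.
Vote: the indemnification of a former officer requires a majority of the disinterested trustees present (13 − 3 = 10). A majority of 10 is 6, so 6 affirmative votes are needed; 6 voted in favor. Satisfied.

Invalid — notice requirement not satisfied.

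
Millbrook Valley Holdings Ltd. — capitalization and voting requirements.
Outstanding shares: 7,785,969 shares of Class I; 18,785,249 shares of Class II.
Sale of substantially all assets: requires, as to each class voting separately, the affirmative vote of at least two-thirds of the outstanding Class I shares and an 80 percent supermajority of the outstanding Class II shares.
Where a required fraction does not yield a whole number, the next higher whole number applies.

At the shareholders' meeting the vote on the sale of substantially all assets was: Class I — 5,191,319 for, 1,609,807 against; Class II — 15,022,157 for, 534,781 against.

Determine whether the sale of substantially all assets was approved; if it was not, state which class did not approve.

Not approved — the Class II shares did not give the required vote.

Class I: 2/3 of 7785969 = 5190646; 5,190,646 required, 5,191,319 in favor — approved.
Class II: 4/5 of 18785249 = 15028199.20, rounded up to 15028200; 15,028,200 required, 15,022,157 in favor — not approved.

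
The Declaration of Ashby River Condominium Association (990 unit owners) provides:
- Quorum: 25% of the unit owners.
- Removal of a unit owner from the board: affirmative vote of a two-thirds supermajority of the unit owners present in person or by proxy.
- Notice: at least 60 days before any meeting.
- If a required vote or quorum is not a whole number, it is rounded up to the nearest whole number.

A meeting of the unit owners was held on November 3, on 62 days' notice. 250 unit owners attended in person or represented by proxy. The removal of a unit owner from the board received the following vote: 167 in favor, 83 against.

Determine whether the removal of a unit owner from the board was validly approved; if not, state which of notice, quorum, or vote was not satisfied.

Valid — all requirements satisfied.

Notice: 62 days given; 60 required. Satisfied.
Quorum: 25% of 990 = 247.50, rounded up to 248; 250 present. Satisfied.
Vote: requires two-thirds of those present (250); 2/3 of 250 = 166.67, rounded up to 167, so 167 needed; 167 in favor. Satisfied.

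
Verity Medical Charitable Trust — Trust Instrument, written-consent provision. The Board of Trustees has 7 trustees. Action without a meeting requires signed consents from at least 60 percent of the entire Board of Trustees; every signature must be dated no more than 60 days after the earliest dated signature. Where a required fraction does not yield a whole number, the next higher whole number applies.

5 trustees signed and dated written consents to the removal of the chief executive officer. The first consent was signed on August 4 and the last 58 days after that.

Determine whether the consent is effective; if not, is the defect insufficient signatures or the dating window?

Signatures required: at least 60 percent of 7 — 3/5 of 7 = 4.20, rounded up to 5, so 5 needed; 5 signed. Sufficient.
Dating window: the latest signature is 58 days after the earliest; the limit is 60 days. Within the window.

Effective — both the signature and dating-window requirements are satisfied.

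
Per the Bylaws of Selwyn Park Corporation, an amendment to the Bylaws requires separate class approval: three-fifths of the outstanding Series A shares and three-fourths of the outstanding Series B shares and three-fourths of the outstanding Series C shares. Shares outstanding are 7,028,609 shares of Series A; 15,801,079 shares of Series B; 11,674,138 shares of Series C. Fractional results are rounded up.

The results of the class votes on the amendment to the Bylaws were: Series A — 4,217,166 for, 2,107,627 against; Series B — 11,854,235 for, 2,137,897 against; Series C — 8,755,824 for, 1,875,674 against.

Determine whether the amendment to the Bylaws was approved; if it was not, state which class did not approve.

Approved — every class gave the required vote.

Series A: 3/5 of 7028609 = 4217165.40, rounded up to 4217166; 4,217,166 required, 4,217,166 in favor — approved.
Series B: 3/4 of 15801079 = 11850809.25, rounded up to 11850810; 11,850,810 required, 11,854,235 in favor — approved.
Series C: 3/4 of 11674138 = 8755603.50, rounded up to 8755604; 8,755,604 required, 8,755,824 in favor — approved.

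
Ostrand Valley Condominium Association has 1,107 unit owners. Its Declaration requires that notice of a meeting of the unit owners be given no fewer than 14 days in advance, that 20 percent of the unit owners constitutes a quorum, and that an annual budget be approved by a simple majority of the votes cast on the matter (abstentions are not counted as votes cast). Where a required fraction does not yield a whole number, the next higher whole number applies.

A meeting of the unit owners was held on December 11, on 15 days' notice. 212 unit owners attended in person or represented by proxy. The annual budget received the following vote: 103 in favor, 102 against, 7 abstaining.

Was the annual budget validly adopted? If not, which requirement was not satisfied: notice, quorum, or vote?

Invalid — quorum requirement not satisfied.

Notice: 15 days given; 14 required. Satisfied.
Quorum: 20% of 1,107 = 221.40, rounded up to 222; 212 present. Not satisfied.
Vote: requires a majority of the votes cast (212 − 7 abstaining = 205); a majority of 205 is 103, so 103 needed; 103 in favor. Satisfied.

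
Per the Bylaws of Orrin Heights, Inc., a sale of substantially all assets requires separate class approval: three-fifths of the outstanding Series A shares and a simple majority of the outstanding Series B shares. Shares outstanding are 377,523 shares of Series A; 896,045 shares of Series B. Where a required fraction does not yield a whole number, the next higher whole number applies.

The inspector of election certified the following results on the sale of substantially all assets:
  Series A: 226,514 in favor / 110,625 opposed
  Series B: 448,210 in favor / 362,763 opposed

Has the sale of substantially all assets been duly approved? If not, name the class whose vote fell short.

Approved — every class gave the required vote.

Series A: 3/5 of 377523 = 226513.80, rounded up to 226514; 226,514 required, 226,514 in favor — approved.
Series B: a majority of 896045 is 448023; 448,023 required, 448,210 in favor — approved.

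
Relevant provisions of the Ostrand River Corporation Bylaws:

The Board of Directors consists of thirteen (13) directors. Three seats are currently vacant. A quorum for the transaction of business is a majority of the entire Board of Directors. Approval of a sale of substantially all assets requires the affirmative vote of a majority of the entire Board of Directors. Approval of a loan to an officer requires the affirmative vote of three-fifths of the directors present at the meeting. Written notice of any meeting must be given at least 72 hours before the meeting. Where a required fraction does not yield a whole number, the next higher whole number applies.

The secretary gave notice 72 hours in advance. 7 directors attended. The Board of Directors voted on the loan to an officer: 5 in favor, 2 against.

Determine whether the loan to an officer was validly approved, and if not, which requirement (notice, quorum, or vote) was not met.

Valid — all requirements satisfied.

Notice: 72 hours given; 72 required (72 ≥ 72). Satisfied.
Quorum: 7 present; quorum is 7. Satisfied.
Vote: the loan to an officer requires three-fifths of the directors present (7). 3/5 of 7 = 4.20, rounded up to 5, so 5 affirmative votes are needed; 5 voted in favor. Satisfied.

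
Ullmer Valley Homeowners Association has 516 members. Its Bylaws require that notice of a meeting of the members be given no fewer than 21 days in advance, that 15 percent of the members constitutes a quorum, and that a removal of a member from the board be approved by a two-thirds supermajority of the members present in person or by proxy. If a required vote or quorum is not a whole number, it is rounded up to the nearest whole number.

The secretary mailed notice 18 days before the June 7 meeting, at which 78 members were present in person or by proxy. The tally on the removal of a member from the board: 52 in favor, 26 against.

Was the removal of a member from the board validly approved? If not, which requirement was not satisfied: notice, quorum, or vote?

Invalid — notice requirement not satisfied.

Notice: 18 days given; 21 required. Not satisfied.
Quorum: 15% of 516 = 77.40, rounded up to 78; 78 present. Satisfied.
Vote: requires two-thirds of those present (78); 2/3 of 78 = 52, so 52 needed; 52 in favor. Satisfied.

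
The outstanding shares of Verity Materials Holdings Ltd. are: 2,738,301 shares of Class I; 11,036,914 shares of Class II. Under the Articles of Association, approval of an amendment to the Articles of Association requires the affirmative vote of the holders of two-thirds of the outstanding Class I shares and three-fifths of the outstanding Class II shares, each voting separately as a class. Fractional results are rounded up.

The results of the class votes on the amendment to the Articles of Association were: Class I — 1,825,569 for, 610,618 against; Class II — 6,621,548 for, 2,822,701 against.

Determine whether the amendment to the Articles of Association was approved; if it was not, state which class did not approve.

Not approved — the Class II shares did not give the required vote.

Class I: 2/3 of 2738301 = 1825534; 1,825,534 required, 1,825,569 in favor — approved.
Class II: 3/5 of 11036914 = 6622148.40, rounded up to 6622149; 6,622,149 required, 6,621,548 in favor — not approved.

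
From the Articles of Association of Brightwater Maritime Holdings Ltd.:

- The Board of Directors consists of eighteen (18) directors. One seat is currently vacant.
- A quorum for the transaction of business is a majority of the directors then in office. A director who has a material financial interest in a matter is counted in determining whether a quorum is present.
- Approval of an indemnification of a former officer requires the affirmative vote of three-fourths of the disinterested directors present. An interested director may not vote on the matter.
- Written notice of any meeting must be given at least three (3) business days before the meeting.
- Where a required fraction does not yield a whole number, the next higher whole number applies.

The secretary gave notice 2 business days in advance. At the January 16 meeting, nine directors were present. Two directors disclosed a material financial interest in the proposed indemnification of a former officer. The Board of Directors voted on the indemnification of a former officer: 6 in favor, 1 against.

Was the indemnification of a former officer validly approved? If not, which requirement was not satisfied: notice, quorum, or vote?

Invalid — notice requirement not satisfied.

Notice: 2 business days given; 3 required (2 < 3). Not satisfied.
Quorum: 9 present (interested directors count toward quorum); quorum is 9. Satisfied.
Vote: the indemnification of a former officer requires three-fourths of the disinterested directors present (9 − 2 = 7). 3/4 of 7 = 5.25, rounded up to 6, so 6 affirmative votes are needed; 6 voted in favor. Satisfied.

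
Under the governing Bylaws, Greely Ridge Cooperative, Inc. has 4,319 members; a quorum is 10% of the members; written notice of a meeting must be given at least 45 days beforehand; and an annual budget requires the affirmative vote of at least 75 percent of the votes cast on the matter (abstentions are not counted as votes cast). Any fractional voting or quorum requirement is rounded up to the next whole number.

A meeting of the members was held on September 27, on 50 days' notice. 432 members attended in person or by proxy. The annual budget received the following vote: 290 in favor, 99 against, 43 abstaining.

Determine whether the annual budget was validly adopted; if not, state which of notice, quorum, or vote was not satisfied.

Notice: 50 days given; 45 required. Satisfied.
Quorum: 10% of 4,319 = 431.90, rounded up to 432; 432 present. Satisfied.
Vote: requires three-fourths of the votes cast (432 − 43 abstaining = 389); 3/4 of 389 = 291.75, rounded up to 292, so 292 needed; 290 in favor. Not satisfied.

Invalid — vote requirement not satisfied.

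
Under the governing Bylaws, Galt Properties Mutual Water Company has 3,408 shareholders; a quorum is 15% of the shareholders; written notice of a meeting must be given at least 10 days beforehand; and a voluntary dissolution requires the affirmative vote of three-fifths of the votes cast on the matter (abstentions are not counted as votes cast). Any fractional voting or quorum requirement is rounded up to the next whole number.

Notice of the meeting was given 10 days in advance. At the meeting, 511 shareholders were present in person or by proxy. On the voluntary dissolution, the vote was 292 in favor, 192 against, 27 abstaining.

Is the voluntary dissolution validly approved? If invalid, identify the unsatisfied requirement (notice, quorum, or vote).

Invalid — quorum requirement not satisfied.

Notice: 10 days given; 10 required. Satisfied.
Quorum: 15% of 3,408 = 511.20, rounded up to 512; 511 present. Not satisfied.
Vote: requires three-fifths of the votes cast (511 − 27 abstaining = 484); 3/5 of 484 = 290.40, rounded up to 291, so 291 needed; 292 in favor. Satisfied.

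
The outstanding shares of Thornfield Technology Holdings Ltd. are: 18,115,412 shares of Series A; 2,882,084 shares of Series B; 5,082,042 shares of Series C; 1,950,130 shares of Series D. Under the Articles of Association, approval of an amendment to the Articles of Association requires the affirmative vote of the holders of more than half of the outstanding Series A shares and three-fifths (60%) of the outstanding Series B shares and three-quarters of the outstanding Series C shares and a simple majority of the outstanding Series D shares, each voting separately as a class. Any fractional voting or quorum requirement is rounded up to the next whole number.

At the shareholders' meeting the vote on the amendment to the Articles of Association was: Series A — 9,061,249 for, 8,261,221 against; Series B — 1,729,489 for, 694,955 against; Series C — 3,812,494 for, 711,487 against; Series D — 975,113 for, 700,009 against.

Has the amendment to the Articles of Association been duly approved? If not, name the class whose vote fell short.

Series A: a majority of 18115412 is 9057707; 9,057,707 required, 9,061,249 in favor — approved.
Series B: 3/5 of 2882084 = 1729250.40, rounded up to 1729251; 1,729,251 required, 1,729,489 in favor — approved.
Series C: 3/4 of 5082042 = 3811531.50, rounded up to 3811532; 3,811,532 required, 3,812,494 in favor — approved.
Series D: a majority of 1950130 is 975066; 975,066 required, 975,113 in favor — approved.

Approved — every class gave the required vote.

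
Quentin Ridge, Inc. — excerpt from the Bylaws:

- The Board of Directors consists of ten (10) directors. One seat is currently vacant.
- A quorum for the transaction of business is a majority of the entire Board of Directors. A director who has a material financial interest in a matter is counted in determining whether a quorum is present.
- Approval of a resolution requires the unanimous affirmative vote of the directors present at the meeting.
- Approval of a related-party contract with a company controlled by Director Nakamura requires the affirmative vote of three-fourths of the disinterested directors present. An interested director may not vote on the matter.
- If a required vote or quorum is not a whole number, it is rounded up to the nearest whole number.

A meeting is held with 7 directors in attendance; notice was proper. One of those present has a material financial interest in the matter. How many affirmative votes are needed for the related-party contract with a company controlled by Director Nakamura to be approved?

5

The related-party contract with a company controlled by Director Nakamura requires three-fourths of the disinterested directors present (7 − 1 = 6).
3/4 of 6 = 4.50, rounded up to 5.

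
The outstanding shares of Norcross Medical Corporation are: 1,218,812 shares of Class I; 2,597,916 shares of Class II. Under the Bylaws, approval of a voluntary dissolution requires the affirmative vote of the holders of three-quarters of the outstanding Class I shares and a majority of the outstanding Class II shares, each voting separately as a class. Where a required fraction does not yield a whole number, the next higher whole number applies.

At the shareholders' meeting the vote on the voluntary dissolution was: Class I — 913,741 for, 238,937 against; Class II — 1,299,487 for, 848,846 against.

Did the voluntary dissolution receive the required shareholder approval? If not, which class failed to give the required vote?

Not approved — the Class I shares did not give the required vote.

Class I: 3/4 of 1218812 = 914109; 914,109 required, 913,741 in favor — not approved.
Class II: a majority of 2597916 is 1298959; 1,298,959 required, 1,299,487 in favor — approved.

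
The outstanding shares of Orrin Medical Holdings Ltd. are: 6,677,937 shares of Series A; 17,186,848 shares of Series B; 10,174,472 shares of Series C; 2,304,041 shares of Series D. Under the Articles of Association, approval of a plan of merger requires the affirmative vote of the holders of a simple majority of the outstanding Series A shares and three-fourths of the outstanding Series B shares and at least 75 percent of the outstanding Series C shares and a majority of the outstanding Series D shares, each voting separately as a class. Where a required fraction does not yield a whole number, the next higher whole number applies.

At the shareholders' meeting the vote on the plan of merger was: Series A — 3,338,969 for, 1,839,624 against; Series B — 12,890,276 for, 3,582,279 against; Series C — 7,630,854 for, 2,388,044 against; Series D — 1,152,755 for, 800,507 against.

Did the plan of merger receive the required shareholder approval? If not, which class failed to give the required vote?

Series A: a majority of 6677937 is 3338969; 3,338,969 required, 3,338,969 in favor — approved.
Series B: 3/4 of 17186848 = 12890136; 12,890,136 required, 12,890,276 in favor — approved.
Series C: 3/4 of 10174472 = 7630854; 7,630,854 required, 7,630,854 in favor — approved.
Series D: a majority of 2304041 is 1152021; 1,152,021 required, 1,152,755 in favor — approved.

Approved — every class gave the required vote.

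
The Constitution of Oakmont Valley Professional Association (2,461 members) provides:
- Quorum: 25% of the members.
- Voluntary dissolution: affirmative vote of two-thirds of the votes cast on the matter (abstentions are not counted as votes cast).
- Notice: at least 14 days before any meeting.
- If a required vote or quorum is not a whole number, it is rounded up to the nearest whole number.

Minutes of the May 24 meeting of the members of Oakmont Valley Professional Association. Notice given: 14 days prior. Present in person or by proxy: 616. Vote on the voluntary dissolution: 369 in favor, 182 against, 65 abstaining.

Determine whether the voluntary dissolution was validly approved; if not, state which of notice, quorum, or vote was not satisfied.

Valid — all requirements satisfied.

Notice: 14 days given; 14 required. Satisfied.
Quorum: 25% of 2,461 = 615.25, rounded up to 616; 616 present. Satisfied.
Vote: requires two-thirds of the votes cast (616 − 65 abstaining = 551); 2/3 of 551 = 367.33, rounded up to 368, so 368 needed; 369 in favor. Satisfied.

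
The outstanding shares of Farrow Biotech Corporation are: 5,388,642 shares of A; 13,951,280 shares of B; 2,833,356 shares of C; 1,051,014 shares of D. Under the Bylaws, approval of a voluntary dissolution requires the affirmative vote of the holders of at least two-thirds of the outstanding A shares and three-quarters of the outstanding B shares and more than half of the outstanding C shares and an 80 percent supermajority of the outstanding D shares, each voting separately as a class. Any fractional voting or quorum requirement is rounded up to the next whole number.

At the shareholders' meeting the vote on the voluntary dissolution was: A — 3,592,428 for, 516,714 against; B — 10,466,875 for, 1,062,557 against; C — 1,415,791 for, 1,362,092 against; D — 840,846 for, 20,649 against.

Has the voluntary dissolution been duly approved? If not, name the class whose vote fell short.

A: 2/3 of 5388642 = 3592428; 3,592,428 required, 3,592,428 in favor — approved.
B: 3/4 of 13951280 = 10463460; 10,463,460 required, 10,466,875 in favor — approved.
C: a majority of 2833356 is 1416679; 1,416,679 required, 1,415,791 in favor — not approved.
D: 4/5 of 1051014 = 840811.20, rounded up to 840812; 840,812 required, 840,846 in favor — approved.

Not approved — the C shares did not give the required vote.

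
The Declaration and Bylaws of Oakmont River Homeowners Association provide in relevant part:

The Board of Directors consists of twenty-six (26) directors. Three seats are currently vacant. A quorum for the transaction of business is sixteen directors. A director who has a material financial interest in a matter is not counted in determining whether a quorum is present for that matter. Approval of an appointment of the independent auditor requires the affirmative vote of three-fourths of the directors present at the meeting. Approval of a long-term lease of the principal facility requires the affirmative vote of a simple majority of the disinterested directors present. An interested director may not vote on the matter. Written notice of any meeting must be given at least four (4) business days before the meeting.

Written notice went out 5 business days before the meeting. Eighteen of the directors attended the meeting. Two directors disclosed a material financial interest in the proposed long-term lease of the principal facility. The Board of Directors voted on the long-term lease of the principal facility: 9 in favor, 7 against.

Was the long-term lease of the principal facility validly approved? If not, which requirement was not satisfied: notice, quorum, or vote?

Notice: 5 business days given; 4 required (5 ≥ 4). Satisfied.
Quorum: 18 present, but the 2 interested directors do not count, leaving 16. Quorum is 16. Satisfied.
Vote: the long-term lease of the principal facility requires a majority of the disinterested directors present (18 − 2 = 16). A majority of 16 is 9, so 9 affirmative votes are needed; 9 voted in favor. Satisfied.

Valid — all requirements satisfied.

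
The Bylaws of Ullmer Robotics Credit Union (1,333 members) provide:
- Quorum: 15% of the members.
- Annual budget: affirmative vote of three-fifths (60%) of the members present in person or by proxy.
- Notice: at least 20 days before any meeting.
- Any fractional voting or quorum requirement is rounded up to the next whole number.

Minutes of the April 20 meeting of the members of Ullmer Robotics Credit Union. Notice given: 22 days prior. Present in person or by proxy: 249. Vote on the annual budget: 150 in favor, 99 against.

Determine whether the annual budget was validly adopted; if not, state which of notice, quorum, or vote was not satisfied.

Notice: 22 days given; 20 required. Satisfied.
Quorum: 15% of 1,333 = 199.95, rounded up to 200; 249 present. Satisfied.
Vote: requires three-fifths of those present (249); 3/5 of 249 = 149.40, rounded up to 150, so 150 needed; 150 in favor. Satisfied.

Valid — all requirements satisfied.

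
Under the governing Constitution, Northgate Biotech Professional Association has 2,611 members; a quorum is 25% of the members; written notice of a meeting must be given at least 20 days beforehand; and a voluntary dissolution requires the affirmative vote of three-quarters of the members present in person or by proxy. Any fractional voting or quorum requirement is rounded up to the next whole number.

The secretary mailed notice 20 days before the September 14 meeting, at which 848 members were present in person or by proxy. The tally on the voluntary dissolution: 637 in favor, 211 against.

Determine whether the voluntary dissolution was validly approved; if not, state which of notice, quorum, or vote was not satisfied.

Valid — all requirements satisfied.

Notice: 20 days given; 20 required. Satisfied.
Quorum: 25% of 2,611 = 652.75, rounded up to 653; 848 present. Satisfied.
Vote: requires three-fourths of those present (848); 3/4 of 848 = 636, so 636 needed; 637 in favor. Satisfied.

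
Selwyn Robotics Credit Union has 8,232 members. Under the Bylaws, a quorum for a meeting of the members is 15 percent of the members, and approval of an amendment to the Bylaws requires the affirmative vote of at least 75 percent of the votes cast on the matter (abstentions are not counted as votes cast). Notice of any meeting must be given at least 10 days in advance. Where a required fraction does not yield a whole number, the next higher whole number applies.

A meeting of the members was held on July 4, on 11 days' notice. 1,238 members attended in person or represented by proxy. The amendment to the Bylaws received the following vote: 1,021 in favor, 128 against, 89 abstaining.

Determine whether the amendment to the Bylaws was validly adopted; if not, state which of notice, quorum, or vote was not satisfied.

Valid — all requirements satisfied.

Notice: 11 days given; 10 required. Satisfied.
Quorum: 15% of 8,232 = 1,234.80, rounded up to 1,235; 1,238 present. Satisfied.
Vote: requires three-fourths of the votes cast (1,238 − 89 abstaining = 1,149); 3/4 of 1149 = 861.75, rounded up to 862, so 862 needed; 1,021 in favor. Satisfied.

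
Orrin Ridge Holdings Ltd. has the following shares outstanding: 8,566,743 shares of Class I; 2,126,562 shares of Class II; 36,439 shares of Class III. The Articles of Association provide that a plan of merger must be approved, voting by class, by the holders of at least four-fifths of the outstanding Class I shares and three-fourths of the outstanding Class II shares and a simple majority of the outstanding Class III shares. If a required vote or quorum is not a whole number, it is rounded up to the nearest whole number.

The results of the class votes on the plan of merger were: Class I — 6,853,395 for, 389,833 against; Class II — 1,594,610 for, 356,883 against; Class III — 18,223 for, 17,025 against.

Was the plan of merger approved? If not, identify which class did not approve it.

Not approved — the Class II shares did not give the required vote.

Class I: 4/5 of 8566743 = 6853394.40, rounded up to 6853395; 6,853,395 required, 6,853,395 in favor — approved.
Class II: 3/4 of 2126562 = 1594921.50, rounded up to 1594922; 1,594,922 required, 1,594,610 in favor — not approved.
Class III: a majority of 36439 is 18220; 18,220 required, 18,223 in favor — approved.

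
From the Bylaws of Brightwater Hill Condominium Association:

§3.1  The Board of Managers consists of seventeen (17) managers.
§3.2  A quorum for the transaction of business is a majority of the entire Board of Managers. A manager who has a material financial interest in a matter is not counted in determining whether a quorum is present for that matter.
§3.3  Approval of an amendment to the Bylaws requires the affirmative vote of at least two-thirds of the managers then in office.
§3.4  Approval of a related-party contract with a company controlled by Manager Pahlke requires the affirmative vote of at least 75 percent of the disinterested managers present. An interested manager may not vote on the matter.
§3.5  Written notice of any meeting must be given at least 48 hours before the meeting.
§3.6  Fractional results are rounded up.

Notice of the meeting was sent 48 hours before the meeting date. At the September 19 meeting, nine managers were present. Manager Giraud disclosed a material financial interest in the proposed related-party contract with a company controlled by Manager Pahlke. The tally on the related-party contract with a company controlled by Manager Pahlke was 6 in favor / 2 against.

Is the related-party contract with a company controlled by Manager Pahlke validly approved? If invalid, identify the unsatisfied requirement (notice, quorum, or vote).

Notice: 48 hours given; 48 required (48 ≥ 48). Satisfied.
Quorum: 9 present, but the 1 interested manager does not count, leaving 8. Quorum is 9. Not satisfied.
Vote: the related-party contract with a company controlled by Manager Pahlke requires three-fourths of the disinterested managers present (9 − 1 = 8). 3/4 of 8 = 6, so 6 affirmative votes are needed; 6 voted in favor. Satisfied. (Moot — without a quorum no business can be validly transacted.)

Invalid — quorum requirement not satisfied.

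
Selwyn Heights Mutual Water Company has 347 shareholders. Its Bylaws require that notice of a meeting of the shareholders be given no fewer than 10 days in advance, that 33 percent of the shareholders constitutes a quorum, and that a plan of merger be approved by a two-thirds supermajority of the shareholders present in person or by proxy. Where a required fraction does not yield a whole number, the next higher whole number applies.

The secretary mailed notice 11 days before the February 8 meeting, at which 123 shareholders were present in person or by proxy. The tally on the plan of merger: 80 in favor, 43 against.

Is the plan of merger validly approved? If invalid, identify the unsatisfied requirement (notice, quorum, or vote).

Invalid — vote requirement not satisfied.

Notice: 11 days given; 10 required. Satisfied.
Quorum: 33% of 347 = 114.51, rounded up to 115; 123 present. Satisfied.
Vote: requires two-thirds of those present (123); 2/3 of 123 = 82, so 82 needed; 80 in favor. Not satisfied.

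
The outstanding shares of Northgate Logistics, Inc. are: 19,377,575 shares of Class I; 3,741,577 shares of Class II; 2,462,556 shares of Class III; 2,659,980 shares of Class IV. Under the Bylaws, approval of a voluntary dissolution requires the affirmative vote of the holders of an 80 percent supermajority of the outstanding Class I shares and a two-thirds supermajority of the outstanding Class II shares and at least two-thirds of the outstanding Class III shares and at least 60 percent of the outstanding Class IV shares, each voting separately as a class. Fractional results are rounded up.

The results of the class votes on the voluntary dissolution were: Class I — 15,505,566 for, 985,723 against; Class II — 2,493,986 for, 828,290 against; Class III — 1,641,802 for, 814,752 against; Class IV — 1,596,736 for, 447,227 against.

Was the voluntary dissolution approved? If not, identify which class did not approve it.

Not approved — the Class II shares did not give the required vote.

Class I: 4/5 of 19377575 = 15502060; 15,502,060 required, 15,505,566 in favor — approved.
Class II: 2/3 of 3741577 = 2494384.67, rounded up to 2494385; 2,494,385 required, 2,493,986 in favor — not approved.
Class III: 2/3 of 2462556 = 1641704; 1,641,704 required, 1,641,802 in favor — approved.
Class IV: 3/5 of 2659980 = 1595988; 1,595,988 required, 1,596,736 in favor — approved.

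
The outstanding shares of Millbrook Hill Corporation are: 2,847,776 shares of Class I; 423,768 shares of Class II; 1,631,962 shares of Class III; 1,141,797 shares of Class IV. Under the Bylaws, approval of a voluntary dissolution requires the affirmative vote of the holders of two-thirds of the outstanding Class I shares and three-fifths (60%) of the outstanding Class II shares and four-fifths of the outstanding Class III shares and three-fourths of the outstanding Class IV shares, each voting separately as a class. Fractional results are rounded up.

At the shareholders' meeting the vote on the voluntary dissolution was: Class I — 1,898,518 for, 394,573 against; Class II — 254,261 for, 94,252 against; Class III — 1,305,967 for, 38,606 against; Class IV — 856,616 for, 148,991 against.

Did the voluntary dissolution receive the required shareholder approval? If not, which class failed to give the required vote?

Approved — every class gave the required vote.

Class I: 2/3 of 2847776 = 1898517.33, rounded up to 1898518; 1,898,518 required, 1,898,518 in favor — approved.
Class II: 3/5 of 423768 = 254260.80, rounded up to 254261; 254,261 required, 254,261 in favor — approved.
Class III: 4/5 of 1631962 = 1305569.60, rounded up to 1305570; 1,305,570 required, 1,305,967 in favor — approved.
Class IV: 3/4 of 1141797 = 856347.75, rounded up to 856348; 856,348 required, 856,616 in favor — approved.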